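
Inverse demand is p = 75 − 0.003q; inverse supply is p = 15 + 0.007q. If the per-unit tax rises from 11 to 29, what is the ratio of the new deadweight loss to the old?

Competitive equilibrium: 75 − 0.003q = 15 + 0.007q → q* = 6000, p* = 57.
For a per-unit tax t: Δq = t/0.01, so DWL = ½·t·(t/0.01) = t²/0.02.
At t = 11: DWL = 6050. At t = 29: DWL = 42050.
Ratio = (29/11)² = 6.950.

6.950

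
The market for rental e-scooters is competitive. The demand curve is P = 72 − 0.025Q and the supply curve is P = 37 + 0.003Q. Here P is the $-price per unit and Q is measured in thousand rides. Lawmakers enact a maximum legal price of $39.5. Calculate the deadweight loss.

$2430.56 thousand

Competitive equilibrium: 72 − 0.025Q = 37 + 0.003Q → Q* = 1250, P* = 40.75.
At the ceiling P = 39.5, quantity supplied = (39.5 − 37)/0.003 = 833.3333.
Willingness to pay at Q' = 833.3333: 72 − 0.025·833.3333 = 51.1667.
ΔQ = 1250 − 833.3333 = 416.6667; wedge = 51.1667 − 39.5 = 11.6667.
The triangle = ½ × 416.6667 × 11.6667 = $2430.56 thousand.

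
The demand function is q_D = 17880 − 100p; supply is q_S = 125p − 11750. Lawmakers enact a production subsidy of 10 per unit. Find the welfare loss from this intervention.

2777.78

In inverse form: demand p = 178.8 − 0.01q, supply p = 94 + 0.008q.
Competitive equilibrium: 178.8 − 0.01q = 94 + 0.008q → q* = 4711.1111, p* = 131.6889.
The subsidy lowers effective supply by 10: p = 84 + 0.008q.
New quantity: 178.8 − 0.01q = 84 + 0.008q → q' = 5266.6667.
Overproduction Δq = 5266.6667 − 4711.1111 = 555.5556; wedge = subsidy = 10.
Deadweight loss = ½ × 555.5556 × 10 = 2777.78.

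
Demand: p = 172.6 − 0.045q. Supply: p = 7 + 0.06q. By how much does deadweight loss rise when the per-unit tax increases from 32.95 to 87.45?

Competitive equilibrium: 172.6 − 0.045q = 7 + 0.06q → q* = 1577.1429, p* = 101.6286.
For a per-unit tax t: Δq = t/0.105, so DWL = ½·t·(t/0.105) = t²/0.21.
At t = 32.95: DWL = 5170.012. At t = 87.45: DWL = 36416.679.
Increase = 36416.679 − 5170.012 = 31246.67.

31246.67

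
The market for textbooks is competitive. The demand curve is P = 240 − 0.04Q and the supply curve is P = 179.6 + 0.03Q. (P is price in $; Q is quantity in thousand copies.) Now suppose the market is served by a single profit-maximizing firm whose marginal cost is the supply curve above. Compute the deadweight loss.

Competitive equilibrium: 240 − 0.04Q = 179.6 + 0.03Q → Q* = 862.85714, P* = 205.48571.
Marginal revenue: MR = 240 − 0.08Q. Set MR = MC: 240 − 0.08Q = 179.6 + 0.03Q → Q_m = 549.09091.
Price P_m = 240 − 0.04·549.09091 = 218.03636; MC(Q_m) = 179.6 + 0.03·549.09091 = 196.07273.
Competitive Q* = 862.85714, so ΔQ = 313.76623; wedge = 218.03636 − 196.07273 = 21.96363.
The triangle = ½ × 313.76623 × 21.96363 = $3445.72 thousand.

$3445.72 thousand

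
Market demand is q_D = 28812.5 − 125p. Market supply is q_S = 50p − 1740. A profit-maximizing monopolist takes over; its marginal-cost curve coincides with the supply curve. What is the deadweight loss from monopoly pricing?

33772.92

In inverse form: demand p = 230.5 − 0.008q, supply p = 34.8 + 0.02q.
Competitive equilibrium: 230.5 − 0.008q = 34.8 + 0.02q → q* = 6989.28571, p* = 174.58571.
Marginal revenue: MR = 230.5 − 0.016q. Set MR = MC: 230.5 − 0.016q = 34.8 + 0.02q → q_m = 5436.11111.
Price p_m = 230.5 − 0.008·5436.11111 = 187.01111; MC(q_m) = 34.8 + 0.02·5436.11111 = 143.52222.
Competitive q* = 6989.28571, so Δq = 1553.1746; wedge = 187.01111 − 143.52222 = 43.48889.
The triangle = ½ × 1553.1746 × 43.48889 = 33772.92.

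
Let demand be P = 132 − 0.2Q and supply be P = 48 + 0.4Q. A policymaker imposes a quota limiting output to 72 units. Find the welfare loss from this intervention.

1387.20

Competitive equilibrium: 132 − 0.2Q = 48 + 0.4Q → Q* = 140, P* = 104.
At Q = 72: demand price = 132 − 0.2·72 = 117.6; supply price = 48 + 0.4·72 = 76.8.
ΔQ = 140 − 72 = 68; wedge = 117.6 − 76.8 = 40.8.
Welfare loss = ½ × 68 × 40.8 = 1387.20.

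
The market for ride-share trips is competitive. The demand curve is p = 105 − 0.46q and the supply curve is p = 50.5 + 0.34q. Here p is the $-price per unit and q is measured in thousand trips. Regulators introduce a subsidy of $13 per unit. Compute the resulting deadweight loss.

Competitive equilibrium: 105 − 0.46q = 50.5 + 0.34q → q* = 68.125, p* = 73.6625.
The subsidy lowers effective supply by 13: p = 37.5 + 0.34q.
New quantity: 105 − 0.46q = 37.5 + 0.34q → q' = 84.375.
Overproduction Δq = 84.375 − 68.125 = 16.25; wedge = subsidy = 13.
Welfare loss = ½ × 16.25 × 13 = $105.625 thousand.

$105.625 thousand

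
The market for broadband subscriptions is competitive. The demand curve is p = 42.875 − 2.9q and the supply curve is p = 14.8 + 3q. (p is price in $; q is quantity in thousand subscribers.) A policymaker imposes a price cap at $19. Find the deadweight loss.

$33.27 thousand

Competitive equilibrium: 42.875 − 2.9q = 14.8 + 3q → q* = 4.7585, p* = 29.0754.
At the ceiling p = 19, quantity supplied = (19 − 14.8)/3 = 1.4.
Willingness to pay at q' = 1.4: 42.875 − 2.9·1.4 = 38.815.
Δq = 4.7585 − 1.4 = 3.3585; wedge = 38.815 − 19 = 19.815.
DWL = ½ × 3.3585 × 19.815 = $33.27 thousand.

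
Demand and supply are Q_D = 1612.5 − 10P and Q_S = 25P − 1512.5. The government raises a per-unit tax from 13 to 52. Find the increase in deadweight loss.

In inverse form: demand P = 161.25 − 0.1Q, supply P = 60.5 + 0.04Q.
Competitive equilibrium: 161.25 − 0.1Q = 60.5 + 0.04Q → Q* = 719.6429, P* = 89.2857.
For a per-unit tax t: ΔQ = t/0.14, so DWL = ½·t·(t/0.14) = t²/0.28.
At t = 13: DWL = 603.571. At t = 52: DWL = 9657.143.
Increase = 9657.143 − 603.571 = 9053.57.

9053.57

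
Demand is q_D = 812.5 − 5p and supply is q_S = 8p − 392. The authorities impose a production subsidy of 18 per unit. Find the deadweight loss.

In inverse form: demand p = 162.5 − 0.2q, supply p = 49 + 0.125q.
Competitive equilibrium: 162.5 − 0.2q = 49 + 0.125q → q* = 349.2308, p* = 92.6538.
The subsidy lowers effective supply by 18: p = 31 + 0.125q.
New quantity: 162.5 − 0.2q = 31 + 0.125q → q' = 404.6154.
Overproduction Δq = 404.6154 − 349.2308 = 55.3846; wedge = subsidy = 18.
DWL = ½ × 55.3846 × 18 = 498.46.

498.46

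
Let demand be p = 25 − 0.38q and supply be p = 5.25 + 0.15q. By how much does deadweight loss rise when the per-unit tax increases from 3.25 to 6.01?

Competitive equilibrium: 25 − 0.38q = 5.25 + 0.15q → q* = 37.2642, p* = 10.8396.
For a per-unit tax t: Δq = t/0.53, so DWL = ½·t·(t/0.53) = t²/1.06.
At t = 3.25: DWL = 9.965. At t = 6.01: DWL = 34.076.
Increase = 34.076 − 9.965 = 24.11.

24.11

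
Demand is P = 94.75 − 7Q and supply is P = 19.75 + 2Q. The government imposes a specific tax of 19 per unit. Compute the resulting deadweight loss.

20.06

Competitive equilibrium: 94.75 − 7Q = 19.75 + 2Q → Q* = 8.3333, P* = 36.4167.
With the tax, the buyer price exceeds the seller price by 19: (94.75 − 7Q) − (19.75 + 2Q) = 19 → Q' = 6.2222.
ΔQ = 8.3333 − 6.2222 = 2.1111; the wedge equals the tax, 19.
Deadweight loss = ½ × 2.1111 × 19 = 20.06.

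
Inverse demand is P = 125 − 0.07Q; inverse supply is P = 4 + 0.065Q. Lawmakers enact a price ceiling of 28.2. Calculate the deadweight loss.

18533.07

Competitive equilibrium: 125 − 0.07Q = 4 + 0.065Q → Q* = 896.2963, P* = 62.25926.
At the ceiling P = 28.2, quantity supplied = (28.2 − 4)/0.065 = 372.30769.
Willingness to pay at Q' = 372.30769: 125 − 0.07·372.30769 = 98.93846.
ΔQ = 896.2963 − 372.30769 = 523.98861; wedge = 98.93846 − 28.2 = 70.73846.
Deadweight loss = ½ × 523.98861 × 70.73846 = 18533.07.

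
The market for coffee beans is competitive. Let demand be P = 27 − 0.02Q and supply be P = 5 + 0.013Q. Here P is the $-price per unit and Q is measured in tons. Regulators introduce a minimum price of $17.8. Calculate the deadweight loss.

$704.73

Competitive equilibrium: 27 − 0.02Q = 5 + 0.013Q → Q* = 666.6667, P* = 13.6667.
At the floor P = 17.8, quantity demanded = (27 − 17.8)/0.02 = 460.
Sellers' marginal cost at Q' = 460: 5 + 0.013·460 = 10.98.
ΔQ = 666.6667 − 460 = 206.6667; wedge = 17.8 − 10.98 = 6.82.
Welfare loss = ½ × 206.6667 × 6.82 = $704.73.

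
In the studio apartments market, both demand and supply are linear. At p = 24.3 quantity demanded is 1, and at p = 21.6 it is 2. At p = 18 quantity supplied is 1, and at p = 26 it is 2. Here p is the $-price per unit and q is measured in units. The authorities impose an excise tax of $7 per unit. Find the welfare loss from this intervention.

Demand slope = (21.6 − 24.3)/(2 − 1) = −2.7, so p = 27 − 2.7q.
Supply slope = (26 − 18)/(2 − 1) = 8, so p = 10 + 8q.
Competitive equilibrium: 27 − 2.7q = 10 + 8q → q* = 1.5888, p* = 22.7103.
With the tax, the buyer price exceeds the seller price by 7: (27 − 2.7q) − (10 + 8q) = 7 → q' = 0.9346.
Δq = 1.5888 − 0.9346 = 0.6542; the wedge equals the tax, 7.
Deadweight loss = ½ × 0.6542 × 7 = $2.29.

$2.29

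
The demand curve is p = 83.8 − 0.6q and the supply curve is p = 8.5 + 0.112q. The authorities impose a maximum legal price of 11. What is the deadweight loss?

Competitive equilibrium: 83.8 − 0.6q = 8.5 + 0.112q → q* = 105.7584, p* = 20.3449.
At the ceiling p = 11, quantity supplied = (11 − 8.5)/0.112 = 22.3214.
Willingness to pay at q' = 22.3214: 83.8 − 0.6·22.3214 = 70.4072.
Δq = 105.7584 − 22.3214 = 83.437; wedge = 70.4072 − 11 = 59.4072.
Deadweight loss = ½ × 83.437 × 59.4072 = 2478.38.

2478.38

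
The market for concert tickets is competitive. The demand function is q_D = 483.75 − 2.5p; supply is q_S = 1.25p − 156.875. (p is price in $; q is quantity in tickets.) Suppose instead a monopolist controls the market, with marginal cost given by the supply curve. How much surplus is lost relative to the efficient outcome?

In inverse form: demand p = 193.5 − 0.4q, supply p = 125.5 + 0.8q.
Competitive equilibrium: 193.5 − 0.4q = 125.5 + 0.8q → q* = 56.6667, p* = 170.8333.
Marginal revenue: MR = 193.5 − 0.8q. Set MR = MC: 193.5 − 0.8q = 125.5 + 0.8q → q_m = 42.5.
Price p_m = 193.5 − 0.4·42.5 = 176.5; MC(q_m) = 125.5 + 0.8·42.5 = 159.5.
Competitive q* = 56.6667, so Δq = 14.1667; wedge = 176.5 − 159.5 = 17.
The triangle = ½ × 14.1667 × 17 = $120.42.

$120.42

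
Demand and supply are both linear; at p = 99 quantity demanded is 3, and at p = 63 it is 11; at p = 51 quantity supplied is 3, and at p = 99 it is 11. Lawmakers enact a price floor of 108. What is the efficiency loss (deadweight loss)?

226.71

Demand slope = (63 − 99)/(11 − 3) = −4.5, so p = 112.5 − 4.5q.
Supply slope = (99 − 51)/(11 − 3) = 6, so p = 33 + 6q.
Competitive equilibrium: 112.5 − 4.5q = 33 + 6q → q* = 7.5714, p* = 78.4286.
At the floor p = 108, quantity demanded = (112.5 − 108)/4.5 = 1.
Sellers' marginal cost at q' = 1: 33 + 6·1 = 39.
Δq = 7.5714 − 1 = 6.5714; wedge = 108 − 39 = 69.
DWL = ½ × 6.5714 × 69 = 226.71.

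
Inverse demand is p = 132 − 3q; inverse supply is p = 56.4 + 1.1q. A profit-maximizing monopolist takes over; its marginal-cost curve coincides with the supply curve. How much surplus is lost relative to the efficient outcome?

124.44

Competitive equilibrium: 132 − 3q = 56.4 + 1.1q → q* = 18.439, p* = 76.6829.
Marginal revenue: MR = 132 − 6q. Set MR = MC: 132 − 6q = 56.4 + 1.1q → q_m = 10.6479.
Price p_m = 132 − 3·10.6479 = 100.0563; MC(q_m) = 56.4 + 1.1·10.6479 = 68.1127.
Competitive q* = 18.439, so Δq = 7.7911; wedge = 100.0563 − 68.1127 = 31.9436.
DWL = ½ × 7.7911 × 31.9436 = 124.44.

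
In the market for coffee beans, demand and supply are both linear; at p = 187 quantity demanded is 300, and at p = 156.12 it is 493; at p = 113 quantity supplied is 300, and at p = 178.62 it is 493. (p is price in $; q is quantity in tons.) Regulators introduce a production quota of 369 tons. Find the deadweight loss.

Demand slope = (156.12 − 187)/(493 − 300) = −0.16, so p = 235 − 0.16q.
Supply slope = (178.62 − 113)/(493 − 300) = 0.34, so p = 11 + 0.34q.
Competitive equilibrium: 235 − 0.16q = 11 + 0.34q → q* = 448, p* = 163.32.
At q = 369: demand price = 235 − 0.16·369 = 175.96; supply price = 11 + 0.34·369 = 136.46.
Δq = 448 − 369 = 79; wedge = 175.96 − 136.46 = 39.5.
The triangle = ½ × 79 × 39.5 = $1560.25.

$1560.25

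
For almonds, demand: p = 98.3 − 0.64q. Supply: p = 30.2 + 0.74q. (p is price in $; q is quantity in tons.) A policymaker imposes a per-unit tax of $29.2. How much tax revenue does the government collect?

Competitive equilibrium: 98.3 − 0.64q = 30.2 + 0.74q → q* = 49.3478, p* = 66.7174.
With the tax, the buyer price exceeds the seller price by 29.2: (98.3 − 0.64q) − (30.2 + 0.74q) = 29.2 → q' = 28.1884.
Tax revenue = 29.2 × 28.1884 = $823.10.

$823.10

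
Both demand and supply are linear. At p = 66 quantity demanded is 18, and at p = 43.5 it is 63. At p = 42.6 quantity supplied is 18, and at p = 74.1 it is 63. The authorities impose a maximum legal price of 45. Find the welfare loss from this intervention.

Demand slope = (43.5 − 66)/(63 − 18) = −0.5, so p = 75 − 0.5q.
Supply slope = (74.1 − 42.6)/(63 − 18) = 0.7, so p = 30 + 0.7q.
Competitive equilibrium: 75 − 0.5q = 30 + 0.7q → q* = 37.5, p* = 56.25.
At the ceiling p = 45, quantity supplied = (45 − 30)/0.7 = 21.4286.
Willingness to pay at q' = 21.4286: 75 − 0.5·21.4286 = 64.2857.
Δq = 37.5 − 21.4286 = 16.0714; wedge = 64.2857 − 45 = 19.2857.
Welfare loss = ½ × 16.0714 × 19.2857 = 154.97.

154.97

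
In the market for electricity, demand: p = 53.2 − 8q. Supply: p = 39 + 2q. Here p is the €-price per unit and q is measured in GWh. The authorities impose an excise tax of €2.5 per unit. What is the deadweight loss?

€0.31

Competitive equilibrium: 53.2 − 8q = 39 + 2q → q* = 1.42, p* = 41.84.
With the tax, the buyer price exceeds the seller price by 2.5: (53.2 − 8q) − (39 + 2q) = 2.5 → q' = 1.17.
Δq = 1.42 − 1.17 = 0.25; the wedge equals the tax, 2.5.
The triangle = ½ × 0.25 × 2.5 = €0.31.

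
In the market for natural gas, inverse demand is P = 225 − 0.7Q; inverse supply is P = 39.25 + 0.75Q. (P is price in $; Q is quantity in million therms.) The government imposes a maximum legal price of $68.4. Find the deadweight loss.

Competitive equilibrium: 225 − 0.7Q = 39.25 + 0.75Q → Q* = 128.1034, P* = 135.3276.
At the ceiling P = 68.4, quantity supplied = (68.4 − 39.25)/0.75 = 38.8667.
Willingness to pay at Q' = 38.8667: 225 − 0.7·38.8667 = 197.7933.
ΔQ = 128.1034 − 38.8667 = 89.2367; wedge = 197.7933 − 68.4 = 129.3933.
Deadweight loss = ½ × 89.2367 × 129.3933 = $5773.32 million.

$5773.32 million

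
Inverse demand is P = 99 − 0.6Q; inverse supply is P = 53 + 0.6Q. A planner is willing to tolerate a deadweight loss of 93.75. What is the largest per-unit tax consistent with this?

Competitive equilibrium: 99 − 0.6Q = 53 + 0.6Q → Q* = 38.3333, P* = 76.
A tax t gives ΔQ = t/1.2 and wedge t, so DWL = t²/2.4.
t²/2.4 = 93.75 → t² = 225 → t = 15.

15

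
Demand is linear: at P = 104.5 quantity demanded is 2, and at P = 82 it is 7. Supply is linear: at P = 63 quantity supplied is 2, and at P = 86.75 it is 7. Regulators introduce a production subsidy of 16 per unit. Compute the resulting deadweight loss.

13.84

Demand slope = (82 − 104.5)/(7 − 2) = −4.5, so P = 113.5 − 4.5Q.
Supply slope = (86.75 − 63)/(7 − 2) = 4.75, so P = 53.5 + 4.75Q.
Competitive equilibrium: 113.5 − 4.5Q = 53.5 + 4.75Q → Q* = 6.4865, P* = 84.3108.
The subsidy lowers effective supply by 16: P = 37.5 + 4.75Q.
New quantity: 113.5 − 4.5Q = 37.5 + 4.75Q → Q' = 8.2162.
Overproduction ΔQ = 8.2162 − 6.4865 = 1.7297; wedge = subsidy = 16.
Welfare loss = ½ × 1.7297 × 16 = 13.84.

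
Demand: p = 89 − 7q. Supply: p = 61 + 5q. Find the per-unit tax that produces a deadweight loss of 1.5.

6

Competitive equilibrium: 89 − 7q = 61 + 5q → q* = 2.3333, p* = 72.6667.
A tax t gives Δq = t/12 and wedge t, so DWL = t²/24.
t²/24 = 1.5 → t² = 36 → t = 6.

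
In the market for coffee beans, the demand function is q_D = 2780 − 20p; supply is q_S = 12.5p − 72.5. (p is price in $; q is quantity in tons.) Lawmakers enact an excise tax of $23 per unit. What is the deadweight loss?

$2034.62

In inverse form: demand p = 139 − 0.05q, supply p = 5.8 + 0.08q.
Competitive equilibrium: 139 − 0.05q = 5.8 + 0.08q → q* = 1024.6154, p* = 87.7692.
With the tax, the buyer price exceeds the seller price by 23: (139 − 0.05q) − (5.8 + 0.08q) = 23 → q' = 847.6923.
Δq = 1024.6154 − 847.6923 = 176.9231; the wedge equals the tax, 23.
DWL = ½ × 176.9231 × 23 = $2034.62.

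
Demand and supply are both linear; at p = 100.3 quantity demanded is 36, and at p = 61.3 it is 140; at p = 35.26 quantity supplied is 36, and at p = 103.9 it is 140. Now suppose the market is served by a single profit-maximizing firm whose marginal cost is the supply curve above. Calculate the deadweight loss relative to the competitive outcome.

357.61

Demand slope = (61.3 − 100.3)/(140 − 36) = −0.375, so p = 113.8 − 0.375q.
Supply slope = (103.9 − 35.26)/(140 − 36) = 0.66, so p = 11.5 + 0.66q.
Competitive equilibrium: 113.8 − 0.375q = 11.5 + 0.66q → q* = 98.8406, p* = 76.7348.
Marginal revenue: MR = 113.8 − 0.75q. Set MR = MC: 113.8 − 0.75q = 11.5 + 0.66q → q_m = 72.5532.
Price p_m = 113.8 − 0.375·72.5532 = 86.5926; MC(q_m) = 11.5 + 0.66·72.5532 = 59.3851.
Competitive q* = 98.8406, so Δq = 26.2874; wedge = 86.5926 − 59.3851 = 27.2075.
The triangle = ½ × 26.2874 × 27.2075 = 357.61.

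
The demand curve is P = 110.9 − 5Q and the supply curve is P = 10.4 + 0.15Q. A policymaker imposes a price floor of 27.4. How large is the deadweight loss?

Competitive equilibrium: 110.9 − 5Q = 10.4 + 0.15Q → Q* = 19.5146, P* = 13.3272.
At the floor P = 27.4, quantity demanded = (110.9 − 27.4)/5 = 16.7.
Sellers' marginal cost at Q' = 16.7: 10.4 + 0.15·16.7 = 12.905.
ΔQ = 19.5146 − 16.7 = 2.8146; wedge = 27.4 − 12.905 = 14.495.
Deadweight loss = ½ × 2.8146 × 14.495 = 20.40.

20.40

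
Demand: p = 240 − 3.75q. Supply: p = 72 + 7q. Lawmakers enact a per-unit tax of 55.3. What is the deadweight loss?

Competitive equilibrium: 240 − 3.75q = 72 + 7q → q* = 15.6279, p* = 181.3953.
With the tax, the buyer price exceeds the seller price by 55.3: (240 − 3.75q) − (72 + 7q) = 55.3 → q' = 10.4837.
Δq = 15.6279 − 10.4837 = 5.1442; the wedge equals the tax, 55.3.
Welfare loss = ½ × 5.1442 × 55.3 = 142.24.

142.24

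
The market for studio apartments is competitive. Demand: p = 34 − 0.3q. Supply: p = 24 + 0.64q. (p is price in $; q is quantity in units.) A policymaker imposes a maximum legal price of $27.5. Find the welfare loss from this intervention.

Competitive equilibrium: 34 − 0.3q = 24 + 0.64q → q* = 10.6383, p* = 30.8085.
At the ceiling p = 27.5, quantity supplied = (27.5 − 24)/0.64 = 5.4688.
Willingness to pay at q' = 5.4688: 34 − 0.3·5.4688 = 32.3594.
Δq = 10.6383 − 5.4688 = 5.1695; wedge = 32.3594 − 27.5 = 4.8594.
Welfare loss = ½ × 5.1695 × 4.8594 = $12.56.

$12.56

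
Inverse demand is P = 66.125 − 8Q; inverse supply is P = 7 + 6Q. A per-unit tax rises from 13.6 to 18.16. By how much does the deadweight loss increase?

5.17

Competitive equilibrium: 66.125 − 8Q = 7 + 6Q → Q* = 4.2232, P* = 32.3393.
For a per-unit tax t: ΔQ = t/14, so DWL = ½·t·(t/14) = t²/28.
At t = 13.6: DWL = 6.606. At t = 18.16: DWL = 11.778.
Increase = 11.778 − 6.606 = 5.17.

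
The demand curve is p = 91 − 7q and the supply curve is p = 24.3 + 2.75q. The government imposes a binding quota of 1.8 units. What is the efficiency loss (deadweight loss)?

123.88

Competitive equilibrium: 91 − 7q = 24.3 + 2.75q → q* = 6.841, p* = 43.1128.
At q = 1.8: demand price = 91 − 7·1.8 = 78.4; supply price = 24.3 + 2.75·1.8 = 29.25.
Δq = 6.841 − 1.8 = 5.041; wedge = 78.4 − 29.25 = 49.15.
DWL = ½ × 5.041 × 49.15 = 123.88.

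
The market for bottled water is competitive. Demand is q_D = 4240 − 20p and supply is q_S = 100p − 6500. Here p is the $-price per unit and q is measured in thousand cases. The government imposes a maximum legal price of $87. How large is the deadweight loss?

In inverse form: demand p = 212 − 0.05q, supply p = 65 + 0.01q.
Competitive equilibrium: 212 − 0.05q = 65 + 0.01q → q* = 2450, p* = 89.5.
At the ceiling p = 87, quantity supplied = (87 − 65)/0.01 = 2200.
Willingness to pay at q' = 2200: 212 − 0.05·2200 = 102.
Δq = 2450 − 2200 = 250; wedge = 102 − 87 = 15.
Welfare loss = ½ × 250 × 15 = $1875 thousand.

$1875 thousand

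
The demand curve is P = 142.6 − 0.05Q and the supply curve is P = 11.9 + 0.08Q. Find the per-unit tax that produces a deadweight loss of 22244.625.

76.05

Competitive equilibrium: 142.6 − 0.05Q = 11.9 + 0.08Q → Q* = 1005.3846, P* = 92.3308.
A tax t gives ΔQ = t/0.13 and wedge t, so DWL = t²/0.26.
t²/0.26 = 22244.625 → t² = 5783.6025 → t = 76.05.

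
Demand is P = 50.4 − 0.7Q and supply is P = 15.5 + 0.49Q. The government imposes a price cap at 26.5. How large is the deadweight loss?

28.15

Competitive equilibrium: 50.4 − 0.7Q = 15.5 + 0.49Q → Q* = 29.3277, P* = 29.8706.
At the ceiling P = 26.5, quantity supplied = (26.5 − 15.5)/0.49 = 22.449.
Willingness to pay at Q' = 22.449: 50.4 − 0.7·22.449 = 34.6857.
ΔQ = 29.3277 − 22.449 = 6.8787; wedge = 34.6857 − 26.5 = 8.1857.
Deadweight loss = ½ × 6.8787 × 8.1857 = 28.15.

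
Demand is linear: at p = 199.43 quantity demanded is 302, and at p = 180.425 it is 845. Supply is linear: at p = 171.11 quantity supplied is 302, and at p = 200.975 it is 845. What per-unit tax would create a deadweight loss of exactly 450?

Demand slope = (180.425 − 199.43)/(845 − 302) = −0.035, so p = 210 − 0.035q.
Supply slope = (200.975 − 171.11)/(845 − 302) = 0.055, so p = 154.5 + 0.055q.
Competitive equilibrium: 210 − 0.035q = 154.5 + 0.055q → q* = 616.6667, p* = 188.4167.
A tax t gives Δq = t/0.09 and wedge t, so DWL = t²/0.18.
t²/0.18 = 450 → t² = 81 → t = 9.

9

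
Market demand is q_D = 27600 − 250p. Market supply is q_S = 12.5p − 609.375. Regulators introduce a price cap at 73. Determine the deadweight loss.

7794.85

In inverse form: demand p = 110.4 − 0.004q, supply p = 48.75 + 0.08q.
Competitive equilibrium: 110.4 − 0.004q = 48.75 + 0.08q → q* = 733.9286, p* = 107.4643.
At the ceiling p = 73, quantity supplied = (73 − 48.75)/0.08 = 303.125.
Willingness to pay at q' = 303.125: 110.4 − 0.004·303.125 = 109.1875.
Δq = 733.9286 − 303.125 = 430.8036; wedge = 109.1875 − 73 = 36.1875.
The triangle = ½ × 430.8036 × 36.1875 = 7794.85.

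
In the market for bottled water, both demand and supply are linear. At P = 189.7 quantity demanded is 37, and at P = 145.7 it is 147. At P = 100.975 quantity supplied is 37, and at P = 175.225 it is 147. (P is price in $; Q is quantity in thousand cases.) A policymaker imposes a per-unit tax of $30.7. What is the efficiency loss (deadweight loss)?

$438.37 thousand

Demand slope = (145.7 − 189.7)/(147 − 37) = −0.4, so P = 204.5 − 0.4Q.
Supply slope = (175.225 − 100.975)/(147 − 37) = 0.675, so P = 76 + 0.675Q.
Competitive equilibrium: 204.5 − 0.4Q = 76 + 0.675Q → Q* = 119.5349, P* = 156.686.
With the tax, the buyer price exceeds the seller price by 30.7: (204.5 − 0.4Q) − (76 + 0.675Q) = 30.7 → Q' = 90.9767.
ΔQ = 119.5349 − 90.9767 = 28.5582; the wedge equals the tax, 30.7.
The triangle = ½ × 28.5582 × 30.7 = $438.37 thousand.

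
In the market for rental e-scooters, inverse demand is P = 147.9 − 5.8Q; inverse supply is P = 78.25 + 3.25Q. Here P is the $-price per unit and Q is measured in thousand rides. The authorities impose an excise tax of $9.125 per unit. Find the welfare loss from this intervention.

Competitive equilibrium: 147.9 − 5.8Q = 78.25 + 3.25Q → Q* = 7.6961, P* = 103.2624.
With the tax, the buyer price exceeds the seller price by 9.125: (147.9 − 5.8Q) − (78.25 + 3.25Q) = 9.125 → Q' = 6.6878.
ΔQ = 7.6961 − 6.6878 = 1.0083; the wedge equals the tax, 9.125.
Welfare loss = ½ × 1.0083 × 9.125 = $4.60 thousand.

$4.60 thousand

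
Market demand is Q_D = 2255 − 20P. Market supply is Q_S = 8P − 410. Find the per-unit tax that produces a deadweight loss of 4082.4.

In inverse form: demand P = 112.75 − 0.05Q, supply P = 51.25 + 0.125Q.
Competitive equilibrium: 112.75 − 0.05Q = 51.25 + 0.125Q → Q* = 351.4286, P* = 95.1786.
A tax t gives ΔQ = t/0.175 and wedge t, so DWL = t²/0.35.
t²/0.35 = 4082.4 → t² = 1428.84 → t = 37.8.

37.8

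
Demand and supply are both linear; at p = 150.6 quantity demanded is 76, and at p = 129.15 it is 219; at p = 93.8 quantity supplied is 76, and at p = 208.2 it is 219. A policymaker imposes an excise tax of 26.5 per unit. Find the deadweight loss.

Demand slope = (129.15 − 150.6)/(219 − 76) = −0.15, so p = 162 − 0.15q.
Supply slope = (208.2 − 93.8)/(219 − 76) = 0.8, so p = 33 + 0.8q.
Competitive equilibrium: 162 − 0.15q = 33 + 0.8q → q* = 135.7895, p* = 141.6316.
With the tax, the buyer price exceeds the seller price by 26.5: (162 − 0.15q) − (33 + 0.8q) = 26.5 → q' = 107.8947.
Δq = 135.7895 − 107.8947 = 27.8948; the wedge equals the tax, 26.5.
The triangle = ½ × 27.8948 × 26.5 = 369.61.

369.61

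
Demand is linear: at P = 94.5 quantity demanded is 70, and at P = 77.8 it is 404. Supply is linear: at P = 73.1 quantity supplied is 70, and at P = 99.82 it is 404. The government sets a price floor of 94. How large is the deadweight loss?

1553.88

Demand slope = (77.8 − 94.5)/(404 − 70) = −0.05, so P = 98 − 0.05Q.
Supply slope = (99.82 − 73.1)/(404 − 70) = 0.08, so P = 67.5 + 0.08Q.
Competitive equilibrium: 98 − 0.05Q = 67.5 + 0.08Q → Q* = 234.6154, P* = 86.2692.
At the floor P = 94, quantity demanded = (98 − 94)/0.05 = 80.
Sellers' marginal cost at Q' = 80: 67.5 + 0.08·80 = 73.9.
ΔQ = 234.6154 − 80 = 154.6154; wedge = 94 − 73.9 = 20.1.
Deadweight loss = ½ × 154.6154 × 20.1 = 1553.88.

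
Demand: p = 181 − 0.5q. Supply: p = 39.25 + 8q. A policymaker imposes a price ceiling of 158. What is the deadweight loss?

Competitive equilibrium: 181 − 0.5q = 39.25 + 8q → q* = 16.67647, p* = 172.66176.
At the ceiling p = 158, quantity supplied = (158 − 39.25)/8 = 14.84375.
Willingness to pay at q' = 14.84375: 181 − 0.5·14.84375 = 173.57813.
Δq = 16.67647 − 14.84375 = 1.83272; wedge = 173.57813 − 158 = 15.57813.
Deadweight loss = ½ × 1.83272 × 15.57813 = 14.28.

14.28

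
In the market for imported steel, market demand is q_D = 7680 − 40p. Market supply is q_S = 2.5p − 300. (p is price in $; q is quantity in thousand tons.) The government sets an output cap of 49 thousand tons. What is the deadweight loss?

$3081.04 thousand

In inverse form: demand p = 192 − 0.025q, supply p = 120 + 0.4q.
Competitive equilibrium: 192 − 0.025q = 120 + 0.4q → q* = 169.4118, p* = 187.7647.
At q = 49: demand price = 192 − 0.025·49 = 190.775; supply price = 120 + 0.4·49 = 139.6.
Δq = 169.4118 − 49 = 120.4118; wedge = 190.775 − 139.6 = 51.175.
Welfare loss = ½ × 120.4118 × 51.175 = $3081.04 thousand.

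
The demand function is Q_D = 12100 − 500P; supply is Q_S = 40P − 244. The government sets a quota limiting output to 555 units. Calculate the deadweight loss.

In inverse form: demand P = 24.2 − 0.002Q, supply P = 6.1 + 0.025Q.
Competitive equilibrium: 24.2 − 0.002Q = 6.1 + 0.025Q → Q* = 670.3704, P* = 22.8593.
At Q = 555: demand price = 24.2 − 0.002·555 = 23.09; supply price = 6.1 + 0.025·555 = 19.975.
ΔQ = 670.3704 − 555 = 115.3704; wedge = 23.09 − 19.975 = 3.115.
Deadweight loss = ½ × 115.3704 × 3.115 = 179.69.

179.69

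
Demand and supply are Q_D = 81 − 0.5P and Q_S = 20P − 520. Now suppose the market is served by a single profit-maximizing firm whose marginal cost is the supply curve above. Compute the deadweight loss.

1100.13

In inverse form: demand P = 162 − 2Q, supply P = 26 + 0.05Q.
Competitive equilibrium: 162 − 2Q = 26 + 0.05Q → Q* = 66.3415, P* = 29.3171.
Marginal revenue: MR = 162 − 4Q. Set MR = MC: 162 − 4Q = 26 + 0.05Q → Q_m = 33.5802.
Price P_m = 162 − 2·33.5802 = 94.8396; MC(Q_m) = 26 + 0.05·33.5802 = 27.679.
Competitive Q* = 66.3415, so ΔQ = 32.7613; wedge = 94.8396 − 27.679 = 67.1606.
Welfare loss = ½ × 32.7613 × 67.1606 = 1100.13.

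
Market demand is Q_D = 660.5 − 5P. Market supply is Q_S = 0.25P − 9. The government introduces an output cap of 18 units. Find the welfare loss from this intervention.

50.03

In inverse form: demand P = 132.1 − 0.2Q, supply P = 36 + 4Q.
Competitive equilibrium: 132.1 − 0.2Q = 36 + 4Q → Q* = 22.881, P* = 127.5238.
At Q = 18: demand price = 132.1 − 0.2·18 = 128.5; supply price = 36 + 4·18 = 108.
ΔQ = 22.881 − 18 = 4.881; wedge = 128.5 − 108 = 20.5.
DWL = ½ × 4.881 × 20.5 = 50.03.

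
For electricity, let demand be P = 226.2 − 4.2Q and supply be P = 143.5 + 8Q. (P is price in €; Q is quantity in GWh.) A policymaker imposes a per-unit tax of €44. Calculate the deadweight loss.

Competitive equilibrium: 226.2 − 4.2Q = 143.5 + 8Q → Q* = 6.77869, P* = 197.72951.
With the tax, the buyer price exceeds the seller price by 44: (226.2 − 4.2Q) − (143.5 + 8Q) = 44 → Q' = 3.17213.
ΔQ = 6.77869 − 3.17213 = 3.60656; the wedge equals the tax, 44.
DWL = ½ × 3.60656 × 44 = €79.34.

€79.34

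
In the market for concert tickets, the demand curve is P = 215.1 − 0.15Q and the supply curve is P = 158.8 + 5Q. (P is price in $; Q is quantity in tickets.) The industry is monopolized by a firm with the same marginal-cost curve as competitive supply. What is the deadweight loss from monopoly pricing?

$0.25

Competitive equilibrium: 215.1 − 0.15Q = 158.8 + 5Q → Q* = 10.932, P* = 213.4602.
Marginal revenue: MR = 215.1 − 0.3Q. Set MR = MC: 215.1 − 0.3Q = 158.8 + 5Q → Q_m = 10.6226.
Price P_m = 215.1 − 0.15·10.6226 = 213.5066; MC(Q_m) = 158.8 + 5·10.6226 = 211.913.
Competitive Q* = 10.932, so ΔQ = 0.3094; wedge = 213.5066 − 211.913 = 1.5936.
Deadweight loss = ½ × 0.3094 × 1.5936 = $0.25.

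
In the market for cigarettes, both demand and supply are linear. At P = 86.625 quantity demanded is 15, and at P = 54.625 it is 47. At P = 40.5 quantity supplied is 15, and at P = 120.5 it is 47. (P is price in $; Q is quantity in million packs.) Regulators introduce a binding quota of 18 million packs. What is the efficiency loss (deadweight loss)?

Demand slope = (54.625 − 86.625)/(47 − 15) = −1, so P = 101.625 − Q.
Supply slope = (120.5 − 40.5)/(47 − 15) = 2.5, so P = 3 + 2.5Q.
Competitive equilibrium: 101.625 − Q = 3 + 2.5Q → Q* = 28.1786, P* = 73.4464.
At Q = 18: demand price = 101.625 − 1·18 = 83.625; supply price = 3 + 2.5·18 = 48.
ΔQ = 28.1786 − 18 = 10.1786; wedge = 83.625 − 48 = 35.625.
Welfare loss = ½ × 10.1786 × 35.625 = $181.31 million.

$181.31 million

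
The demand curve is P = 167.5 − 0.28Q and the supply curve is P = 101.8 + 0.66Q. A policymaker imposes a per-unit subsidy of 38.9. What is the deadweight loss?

Competitive equilibrium: 167.5 − 0.28Q = 101.8 + 0.66Q → Q* = 69.8936, P* = 147.9298.
The subsidy lowers effective supply by 38.9: P = 62.9 + 0.66Q.
New quantity: 167.5 − 0.28Q = 62.9 + 0.66Q → Q' = 111.2766.
Overproduction ΔQ = 111.2766 − 69.8936 = 41.383; wedge = subsidy = 38.9.
Welfare loss = ½ × 41.383 × 38.9 = 804.90.

804.90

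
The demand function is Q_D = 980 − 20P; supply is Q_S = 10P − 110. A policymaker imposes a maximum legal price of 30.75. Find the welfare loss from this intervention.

233.80

In inverse form: demand P = 49 − 0.05Q, supply P = 11 + 0.1Q.
Competitive equilibrium: 49 − 0.05Q = 11 + 0.1Q → Q* = 253.3333, P* = 36.3333.
At the ceiling P = 30.75, quantity supplied = (30.75 − 11)/0.1 = 197.5.
Willingness to pay at Q' = 197.5: 49 − 0.05·197.5 = 39.125.
ΔQ = 253.3333 − 197.5 = 55.8333; wedge = 39.125 − 30.75 = 8.375.
Welfare loss = ½ × 55.8333 × 8.375 = 233.80.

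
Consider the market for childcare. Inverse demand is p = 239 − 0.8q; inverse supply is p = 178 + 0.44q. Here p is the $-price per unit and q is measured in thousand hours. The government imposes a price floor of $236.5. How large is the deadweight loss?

Competitive equilibrium: 239 − 0.8q = 178 + 0.44q → q* = 49.1935, p* = 199.6452.
At the floor p = 236.5, quantity demanded = (239 − 236.5)/0.8 = 3.125.
Sellers' marginal cost at q' = 3.125: 178 + 0.44·3.125 = 179.375.
Δq = 49.1935 − 3.125 = 46.0685; wedge = 236.5 − 179.375 = 57.125.
DWL = ½ × 46.0685 × 57.125 = $1315.83 thousand.

$1315.83 thousand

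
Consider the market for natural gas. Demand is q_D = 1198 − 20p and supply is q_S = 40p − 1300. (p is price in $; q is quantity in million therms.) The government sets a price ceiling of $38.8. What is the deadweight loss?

In inverse form: demand p = 59.9 − 0.05q, supply p = 32.5 + 0.025q.
Competitive equilibrium: 59.9 − 0.05q = 32.5 + 0.025q → q* = 365.3333, p* = 41.6333.
At the ceiling p = 38.8, quantity supplied = (38.8 − 32.5)/0.025 = 252.
Willingness to pay at q' = 252: 59.9 − 0.05·252 = 47.3.
Δq = 365.3333 − 252 = 113.3333; wedge = 47.3 − 38.8 = 8.5.
DWL = ½ × 113.3333 × 8.5 = $481.67 million.

$481.67 million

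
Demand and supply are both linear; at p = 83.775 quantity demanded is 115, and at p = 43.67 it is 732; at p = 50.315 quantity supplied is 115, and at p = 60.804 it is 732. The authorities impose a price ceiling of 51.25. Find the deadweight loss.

5110.38

Demand slope = (43.67 − 83.775)/(732 − 115) = −0.065, so p = 91.25 − 0.065q.
Supply slope = (60.804 − 50.315)/(732 − 115) = 0.017, so p = 48.36 + 0.017q.
Competitive equilibrium: 91.25 − 0.065q = 48.36 + 0.017q → q* = 523.0488, p* = 57.2518.
At the ceiling p = 51.25, quantity supplied = (51.25 − 48.36)/0.017 = 170.
Willingness to pay at q' = 170: 91.25 − 0.065·170 = 80.2.
Δq = 523.0488 − 170 = 353.0488; wedge = 80.2 − 51.25 = 28.95.
Deadweight loss = ½ × 353.0488 × 28.95 = 5110.38.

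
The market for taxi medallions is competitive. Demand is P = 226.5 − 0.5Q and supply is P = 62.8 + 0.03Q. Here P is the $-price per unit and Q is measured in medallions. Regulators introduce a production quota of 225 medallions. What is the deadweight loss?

Competitive equilibrium: 226.5 − 0.5Q = 62.8 + 0.03Q → Q* = 308.8679, P* = 72.066.
At Q = 225: demand price = 226.5 − 0.5·225 = 114; supply price = 62.8 + 0.03·225 = 69.55.
ΔQ = 308.8679 − 225 = 83.8679; wedge = 114 − 69.55 = 44.45.
DWL = ½ × 83.8679 × 44.45 = $1863.96.

$1863.96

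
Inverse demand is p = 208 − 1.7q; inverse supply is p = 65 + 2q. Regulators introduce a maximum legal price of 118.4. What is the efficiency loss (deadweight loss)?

Competitive equilibrium: 208 − 1.7q = 65 + 2q → q* = 38.6486, p* = 142.2973.
At the ceiling p = 118.4, quantity supplied = (118.4 − 65)/2 = 26.7.
Willingness to pay at q' = 26.7: 208 − 1.7·26.7 = 162.61.
Δq = 38.6486 − 26.7 = 11.9486; wedge = 162.61 − 118.4 = 44.21.
DWL = ½ × 11.9486 × 44.21 = 264.12.

264.12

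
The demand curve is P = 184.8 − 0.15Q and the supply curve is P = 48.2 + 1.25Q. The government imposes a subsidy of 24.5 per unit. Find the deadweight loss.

Competitive equilibrium: 184.8 − 0.15Q = 48.2 + 1.25Q → Q* = 97.5714, P* = 170.1643.
The subsidy lowers effective supply by 24.5: P = 23.7 + 1.25Q.
New quantity: 184.8 − 0.15Q = 23.7 + 1.25Q → Q' = 115.0714.
Overproduction ΔQ = 115.0714 − 97.5714 = 17.5; wedge = subsidy = 24.5.
Welfare loss = ½ × 17.5 × 24.5 = 214.375.

214.375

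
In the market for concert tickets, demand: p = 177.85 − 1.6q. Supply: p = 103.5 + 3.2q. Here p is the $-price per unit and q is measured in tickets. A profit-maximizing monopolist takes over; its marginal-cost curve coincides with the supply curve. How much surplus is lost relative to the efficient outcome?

Competitive equilibrium: 177.85 − 1.6q = 103.5 + 3.2q → q* = 15.4896, p* = 153.0667.
Marginal revenue: MR = 177.85 − 3.2q. Set MR = MC: 177.85 − 3.2q = 103.5 + 3.2q → q_m = 11.6172.
Price p_m = 177.85 − 1.6·11.6172 = 159.2625; MC(q_m) = 103.5 + 3.2·11.6172 = 140.675.
Competitive q* = 15.4896, so Δq = 3.8724; wedge = 159.2625 − 140.675 = 18.5875.
Deadweight loss = ½ × 3.8724 × 18.5875 = $35.99.

$35.99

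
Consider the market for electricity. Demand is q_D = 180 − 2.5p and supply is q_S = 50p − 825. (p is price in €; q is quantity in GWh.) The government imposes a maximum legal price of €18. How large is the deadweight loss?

€685.71

In inverse form: demand p = 72 − 0.4q, supply p = 16.5 + 0.02q.
Competitive equilibrium: 72 − 0.4q = 16.5 + 0.02q → q* = 132.1429, p* = 19.1429.
At the ceiling p = 18, quantity supplied = (18 − 16.5)/0.02 = 75.
Willingness to pay at q' = 75: 72 − 0.4·75 = 42.
Δq = 132.1429 − 75 = 57.1429; wedge = 42 − 18 = 24.
Welfare loss = ½ × 57.1429 × 24 = €685.71.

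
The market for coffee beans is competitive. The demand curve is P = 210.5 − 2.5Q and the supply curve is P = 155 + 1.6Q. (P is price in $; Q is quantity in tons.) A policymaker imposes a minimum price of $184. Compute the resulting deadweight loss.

$17.68

Competitive equilibrium: 210.5 − 2.5Q = 155 + 1.6Q → Q* = 13.5366, P* = 176.6585.
At the floor P = 184, quantity demanded = (210.5 − 184)/2.5 = 10.6.
Sellers' marginal cost at Q' = 10.6: 155 + 1.6·10.6 = 171.96.
ΔQ = 13.5366 − 10.6 = 2.9366; wedge = 184 − 171.96 = 12.04.
The triangle = ½ × 2.9366 × 12.04 = $17.68.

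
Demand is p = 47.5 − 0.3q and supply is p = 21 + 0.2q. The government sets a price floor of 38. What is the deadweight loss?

113.78

Competitive equilibrium: 47.5 − 0.3q = 21 + 0.2q → q* = 53, p* = 31.6.
At the floor p = 38, quantity demanded = (47.5 − 38)/0.3 = 31.6667.
Sellers' marginal cost at q' = 31.6667: 21 + 0.2·31.6667 = 27.3333.
Δq = 53 − 31.6667 = 21.3333; wedge = 38 − 27.3333 = 10.6667.
The triangle = ½ × 21.3333 × 10.6667 = 113.78.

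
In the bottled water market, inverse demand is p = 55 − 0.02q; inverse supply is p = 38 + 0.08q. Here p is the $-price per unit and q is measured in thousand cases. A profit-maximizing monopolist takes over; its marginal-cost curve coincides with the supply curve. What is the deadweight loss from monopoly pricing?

Competitive equilibrium: 55 − 0.02q = 38 + 0.08q → q* = 170, p* = 51.6.
Marginal revenue: MR = 55 − 0.04q. Set MR = MC: 55 − 0.04q = 38 + 0.08q → q_m = 141.6667.
Price p_m = 55 − 0.02·141.6667 = 52.1667; MC(q_m) = 38 + 0.08·141.6667 = 49.3333.
Competitive q* = 170, so Δq = 28.3333; wedge = 52.1667 − 49.3333 = 2.8334.
Deadweight loss = ½ × 28.3333 × 2.8334 = $40.14 thousand.

$40.14 thousand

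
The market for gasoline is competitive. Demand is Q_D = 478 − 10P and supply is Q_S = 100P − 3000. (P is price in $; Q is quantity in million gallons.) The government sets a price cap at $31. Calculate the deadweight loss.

$210.18 million

In inverse form: demand P = 47.8 − 0.1Q, supply P = 30 + 0.01Q.
Competitive equilibrium: 47.8 − 0.1Q = 30 + 0.01Q → Q* = 161.8182, P* = 31.6182.
At the ceiling P = 31, quantity supplied = (31 − 30)/0.01 = 100.
Willingness to pay at Q' = 100: 47.8 − 0.1·100 = 37.8.
ΔQ = 161.8182 − 100 = 61.8182; wedge = 37.8 − 31 = 6.8.
Deadweight loss = ½ × 61.8182 × 6.8 = $210.18 million.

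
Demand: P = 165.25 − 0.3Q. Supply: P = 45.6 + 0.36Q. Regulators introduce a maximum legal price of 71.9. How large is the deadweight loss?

3865.70

Competitive equilibrium: 165.25 − 0.3Q = 45.6 + 0.36Q → Q* = 181.2879, P* = 110.8636.
At the ceiling P = 71.9, quantity supplied = (71.9 − 45.6)/0.36 = 73.0556.
Willingness to pay at Q' = 73.0556: 165.25 − 0.3·73.0556 = 143.3333.
ΔQ = 181.2879 − 73.0556 = 108.2323; wedge = 143.3333 − 71.9 = 71.4333.
Welfare loss = ½ × 108.2323 × 71.4333 = 3865.70.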